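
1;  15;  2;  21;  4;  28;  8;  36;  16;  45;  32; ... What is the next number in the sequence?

Split by position mod 2 into 2 tracks.
Stream A is 1, 2, 4, 8, 16, 32, which is geometric with ratio 2.
Stream B is 15, 21, 28, 36, 45, which is the triangular numbers T_5, T_6, ….
Position 12 falls in stream B as its term 6, giving 55.

55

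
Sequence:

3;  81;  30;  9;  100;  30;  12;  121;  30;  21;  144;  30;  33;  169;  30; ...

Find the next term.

Split by position mod 3: positions 1, 4, 7, … form one track, and each other residue class forms its own.
Track A is 3, 9, 12, 21, 33, which is Fibonacci-style (each term is the sum of the two before it).
Track B is 81, 100, 121, 144, 169, which is the squares 9², 10², 11², ….
Track C is 30, 30, 30, 30, 30, which is always 30.
The 16th slot belongs to track A; its 6th term is 54.

54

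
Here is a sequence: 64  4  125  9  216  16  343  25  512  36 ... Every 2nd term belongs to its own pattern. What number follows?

729

Taking every 2nd term gives 2 separate tracks.
Subsequence A: 64, 125, 216, 343, 512 — perfect cubes starting at 4³.
Subsequence B: 4, 9, 16, 25, 36 — the squares 2², 3², 4², ….
The 11th slot belongs to subsequence A; its 6th term is 729.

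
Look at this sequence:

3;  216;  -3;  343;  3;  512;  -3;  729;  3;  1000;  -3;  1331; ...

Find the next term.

3

The terms cycle through 2 interleaved subsequences.
Subsequence A = 3, -3, 3, -3, 3, -3: the oscillation 3·(−1)^(n+1).
Subsequence B = 216, 343, 512, 729, 1000, 1331: perfect cubes starting at 6³.
Term 13 comes from subsequence A (its 7th entry): 3.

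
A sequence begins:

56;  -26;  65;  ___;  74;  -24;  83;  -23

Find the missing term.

Positions 1, 3, 5, … form one subsequence and positions 2, 4, 6, … form another.
Track A = 56, 65, 74, 83: arithmetic with common difference +9.
Track B = -26, ?, -24, -23: adding 1 each time.
Filling track B at index 2 by its rule yields -25.

-25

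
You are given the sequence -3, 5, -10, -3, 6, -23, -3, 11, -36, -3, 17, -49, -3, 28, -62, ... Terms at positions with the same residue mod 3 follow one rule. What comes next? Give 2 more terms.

Split by position mod 3 into 3 tracks.
Stream A is -3, -3, -3, -3, -3, which is the constant sequence -3.
Stream B is 5, 6, 11, 17, 28, which is a Fibonacci-like recurrence a_n = a_{n-1} + a_{n-2}.
Stream C is -10, -23, -36, -49, -62, which is arithmetic, step −13.
The 16th slot belongs to stream A; its 6th term is -3.
Position 17 → stream B, term 6 = 45.

-3, 45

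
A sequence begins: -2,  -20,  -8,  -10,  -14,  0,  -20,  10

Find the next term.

-26

Odd-indexed and even-indexed terms follow separate rules.
Track A = -2, -8, -14, -20: arithmetic, step −6.
Track B = -20, -10, 0, 10: adding 10 each time.
Term 9 comes from track A (its 5th entry): -26.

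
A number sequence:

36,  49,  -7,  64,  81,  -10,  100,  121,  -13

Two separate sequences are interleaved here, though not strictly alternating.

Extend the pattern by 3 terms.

The slot pattern repeats as AAB (period 3), so there are 2 interleaved tracks.
Subsequence A = 36, 49, 64, 81, 100, 121: consecutive squares n² from n = 6.
Subsequence B = -7, -10, -13: arithmetic, step −3.
Term 10 comes from subsequence A (its 7th entry): 144.
The 11th slot belongs to subsequence A; its 8th term is 169.
Term 12 comes from subsequence B (its 4th entry): -16.

144, 169, -16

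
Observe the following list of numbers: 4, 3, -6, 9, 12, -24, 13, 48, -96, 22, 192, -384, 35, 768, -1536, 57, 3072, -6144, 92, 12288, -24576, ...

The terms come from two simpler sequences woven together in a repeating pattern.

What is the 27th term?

-393216

The slot pattern repeats as ABB (period 3), so there are 2 interleaved tracks.
Track A is 4, 9, 13, 22, 35, 57, 92, which is Fibonacci-style (each term is the sum of the two before it).
Track B is 3, -6, 12, -24, 48, -96, 192, -384, 768, -1536, 3072, -6144, 12288, -24576, which is multiplying by -2 each time.
Position 27 → track B, term 18 = -393216.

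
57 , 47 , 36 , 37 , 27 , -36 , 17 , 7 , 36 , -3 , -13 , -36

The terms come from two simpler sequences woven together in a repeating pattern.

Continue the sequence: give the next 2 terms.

Positions follow the repeating pattern AAB; grouping by letter gives 2 tracks.
Stream A: 57, 47, 37, 27, 17, 7, -3, -13. Subtracting 10 each time.
Stream B: 36, -36, 36, -36. Oscillating between 36 and -36.
Position 13 → stream A, term 9 = -23.
Position 14 → stream A, term 10 = -33.

-23, -33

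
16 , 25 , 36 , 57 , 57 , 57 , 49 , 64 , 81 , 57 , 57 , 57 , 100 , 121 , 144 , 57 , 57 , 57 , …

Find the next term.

169

Reading positions in blocks of 6 reveals the pattern AAABBB — 2 tracks woven together.
Track A: 16, 25, 36, 49, 64, 81, 100, 121, 144 — the squares 4², 5², 6², ….
Track B: 57, 57, 57, 57, 57, 57, 57, 57, 57 — always 57.
The 19th slot belongs to track A; its 10th term is 169.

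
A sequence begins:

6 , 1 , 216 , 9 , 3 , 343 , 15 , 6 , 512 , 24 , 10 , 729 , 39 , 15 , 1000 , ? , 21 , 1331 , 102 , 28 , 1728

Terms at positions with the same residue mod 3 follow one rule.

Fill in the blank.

The terms cycle through 3 interleaved subsequences.
Subsequence A: 6, 9, 15, 24, 39, ?, 102 — a Fibonacci-like recurrence a_n = a_{n-1} + a_{n-2}.
Subsequence B: 1, 3, 6, 10, 15, 21, 28 — triangular numbers n(n+1)/2 for n = 1, 2, ….
Subsequence C: 216, 343, 512, 729, 1000, 1331, 1728 — consecutive cubes n³ from n = 6.
The gap is subsequence A's term 6; the rule gives 63.

63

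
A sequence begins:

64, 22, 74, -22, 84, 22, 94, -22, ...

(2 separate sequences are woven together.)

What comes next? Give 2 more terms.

The terms cycle through 2 interleaved subsequences.
Track A: 64, 74, 84, 94 — arithmetic with common difference +10.
Track B: 22, -22, 22, -22 — oscillating between 22 and -22.
Position 9 falls in track A as its term 5, giving 104.
Term 10 comes from track B (its 5th entry): 22.

104, 22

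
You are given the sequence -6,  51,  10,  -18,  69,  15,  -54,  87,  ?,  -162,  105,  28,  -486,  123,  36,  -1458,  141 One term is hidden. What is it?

Read the sequence 3 terms at a time; column i is its own pattern.
Track A: -6, -18, -54, -162, -486, -1458 — geometric with ratio 3.
Track B: 51, 69, 87, 105, 123, 141 — arithmetic, step +18.
Track C: 10, 15, ?, 28, 36 — triangular numbers n(n+1)/2 for n = 4, 5, ….
The gap is track C's term 3; the rule gives 21.

21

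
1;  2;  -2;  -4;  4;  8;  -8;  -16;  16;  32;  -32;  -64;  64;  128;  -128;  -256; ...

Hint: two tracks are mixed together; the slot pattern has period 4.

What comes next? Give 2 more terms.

Reading positions in blocks of 4 reveals the pattern AABB — 2 tracks woven together.
Track A: 1, 2, 4, 8, 16, 32, 64, 128 (powers 2^0, 2^1, 2^2, …).
Track B: -2, -4, -8, -16, -32, -64, -128, -256 (a geometric progression (common ratio 2)).
Term 17 comes from track A (its 9th entry): 256.
Position 18 falls in track A as its term 10, giving 512.

256, 512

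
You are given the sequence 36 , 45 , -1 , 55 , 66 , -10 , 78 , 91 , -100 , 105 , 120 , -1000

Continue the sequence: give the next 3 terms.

136, 153, -10000

The slot pattern repeats as AAB (period 3), so there are 2 interleaved tracks.
Track A: 36, 45, 55, 66, 78, 91, 105, 120 (the triangular numbers T_8, T_9, …).
Track B: -1, -10, -100, -1000 (geometric, ×10 each step).
Position 13 falls in track A as its term 9, giving 136.
The 14th slot belongs to track A; its 10th term is 153.
The 15th slot belongs to track B; its 5th term is -10000.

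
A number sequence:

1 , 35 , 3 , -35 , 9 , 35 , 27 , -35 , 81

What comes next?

35

Taking every 2nd term gives 2 separate tracks.
Subsequence A is 1, 3, 9, 27, 81, which is powers 3^0, 3^1, 3^2, ….
Subsequence B is 35, -35, 35, -35, which is alternating ±35.
The 10th slot belongs to subsequence B; its 5th term is 35.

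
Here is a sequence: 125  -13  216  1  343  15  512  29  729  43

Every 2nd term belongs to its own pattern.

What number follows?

1000

The terms cycle through 2 interleaved subsequences.
Track A: 125, 216, 343, 512, 729. Consecutive cubes n³ from n = 5.
Track B: -13, 1, 15, 29, 43. Arithmetic with common difference +14.
Position 11 falls in track A as its term 6, giving 1000.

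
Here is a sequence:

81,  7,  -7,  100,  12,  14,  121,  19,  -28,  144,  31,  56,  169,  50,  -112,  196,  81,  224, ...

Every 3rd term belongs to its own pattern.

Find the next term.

Taking every 3rd term gives 3 separate tracks.
Stream A: 81, 100, 121, 144, 169, 196. Consecutive squares n² from n = 9.
Stream B: 7, 12, 19, 31, 50, 81. Each term equals the sum of the previous two.
Stream C: -7, 14, -28, 56, -112, 224. Multiplying by -2 each time.
Position 19 falls in stream A as its term 7, giving 225.

225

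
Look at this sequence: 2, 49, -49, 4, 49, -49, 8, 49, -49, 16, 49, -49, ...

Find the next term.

The slot pattern repeats as ABB (period 3), so there are 2 interleaved tracks.
Track A = 2, 4, 8, 16: powers of 2.
Track B = 49, -49, 49, -49, 49, -49, 49, -49: the oscillation 49·(−1)^(n+1).
Position 13 → track A, term 5 = 32.

32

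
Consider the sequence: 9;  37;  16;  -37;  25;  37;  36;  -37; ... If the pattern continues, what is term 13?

Split by position mod 2 into 2 tracks.
Track A is 9, 16, 25, 36, which is the squares 3², 4², 5², ….
Track B is 37, -37, 37, -37, which is the oscillation 37·(−1)^(n+1).
Position 13 → track A, term 7 = 81.

81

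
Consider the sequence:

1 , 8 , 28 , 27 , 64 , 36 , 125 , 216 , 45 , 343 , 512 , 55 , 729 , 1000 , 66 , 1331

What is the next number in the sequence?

1728

Positions follow the repeating pattern AAB; grouping by letter gives 2 tracks.
Track A is 1, 8, 27, 64, 125, 216, 343, 512, 729, 1000, 1331, which is consecutive cubes n³ from n = 1.
Track B is 28, 36, 45, 55, 66, which is triangular numbers starting at T_7.
Position 17 falls in track A as its term 12, giving 1728.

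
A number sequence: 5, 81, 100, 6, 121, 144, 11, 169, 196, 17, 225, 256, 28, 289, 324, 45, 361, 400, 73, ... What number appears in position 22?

118

The slot pattern repeats as ABB (period 3), so there are 2 interleaved tracks.
Track A = 5, 6, 11, 17, 28, 45, 73: Fibonacci-style (each term is the sum of the two before it).
Track B = 81, 100, 121, 144, 169, 196, 225, 256, 289, 324, 361, 400: the squares 9², 10², 11², ….
The 22nd slot belongs to track A; its 8th term is 118.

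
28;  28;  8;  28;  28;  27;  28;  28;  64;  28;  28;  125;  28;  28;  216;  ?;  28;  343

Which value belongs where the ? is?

Reading positions in blocks of 3 reveals the pattern AAB — 2 tracks woven together.
Track A: 28, 28, 28, 28, 28, 28, 28, 28, 28, 28, ?, 28 — always 28.
Track B: 8, 27, 64, 125, 216, 343 — the cubes 2³, 3³, 4³, ….
Filling track A at index 11 by its rule yields 28.

28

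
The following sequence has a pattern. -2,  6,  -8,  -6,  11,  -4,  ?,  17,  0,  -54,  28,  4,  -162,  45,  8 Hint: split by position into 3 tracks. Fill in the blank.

The terms cycle through 3 interleaved subsequences.
Track A: -2, -6, ?, -54, -162 — multiplying by 3 each time.
Track B: 6, 11, 17, 28, 45 — each term equals the sum of the previous two.
Track C: -8, -4, 0, 4, 8 — arithmetic with common difference +4.
The gap is track A's term 3; the rule gives -18.

-18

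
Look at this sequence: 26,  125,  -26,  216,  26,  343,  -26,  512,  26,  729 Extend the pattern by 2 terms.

Odd-indexed and even-indexed terms follow separate rules.
Stream A: 26, -26, 26, -26, 26. Oscillating between 26 and -26.
Stream B: 125, 216, 343, 512, 729. Consecutive cubes n³ from n = 5.
Position 11 falls in stream A as its term 6, giving -26.
Position 12 → stream B, term 6 = 1000.

-26, 1000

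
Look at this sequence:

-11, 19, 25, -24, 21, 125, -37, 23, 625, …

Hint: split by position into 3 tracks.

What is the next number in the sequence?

Split by position mod 3 into 3 tracks.
Stream A: -11, -24, -37. Arithmetic, step −13.
Stream B: 19, 21, 23. Adding 2 each time.
Stream C: 25, 125, 625. Successive powers of 5.
Term 10 comes from stream A (its 4th entry): -50.

-50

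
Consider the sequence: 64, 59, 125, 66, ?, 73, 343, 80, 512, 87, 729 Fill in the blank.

Taking every 2nd term gives 2 separate tracks.
Track A: 64, 125, ?, 343, 512, 729 (perfect cubes starting at 4³).
Track B: 59, 66, 73, 80, 87 (adding 7 each time).
The gap is track A's term 3; the rule gives 216.

216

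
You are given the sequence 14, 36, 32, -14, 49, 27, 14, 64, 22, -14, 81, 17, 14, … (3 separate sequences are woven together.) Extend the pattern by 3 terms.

Taking every 3rd term gives 3 separate tracks.
Track A: 14, -14, 14, -14, 14 (oscillating between 14 and -14).
Track B: 36, 49, 64, 81 (perfect squares starting at 6²).
Track C: 32, 27, 22, 17 (linear: a_n = 37 − 5·n).
Term 14 comes from track B (its 5th entry): 100.
The 15th slot belongs to track C; its 5th term is 12.
Position 16 falls in track A as its term 6, giving -14.

100, 12, -14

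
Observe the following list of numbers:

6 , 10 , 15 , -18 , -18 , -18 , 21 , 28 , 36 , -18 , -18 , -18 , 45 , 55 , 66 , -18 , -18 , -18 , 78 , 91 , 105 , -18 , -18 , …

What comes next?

Reading positions in blocks of 6 reveals the pattern AAABBB — 2 tracks woven together.
Stream A: 6, 10, 15, 21, 28, 36, 45, 55, 66, 78, 91, 105 (the triangular numbers T_3, T_4, …).
Stream B: -18, -18, -18, -18, -18, -18, -18, -18, -18, -18, -18 (the constant sequence -18).
The 24th slot belongs to stream B; its 12th term is -18.

-18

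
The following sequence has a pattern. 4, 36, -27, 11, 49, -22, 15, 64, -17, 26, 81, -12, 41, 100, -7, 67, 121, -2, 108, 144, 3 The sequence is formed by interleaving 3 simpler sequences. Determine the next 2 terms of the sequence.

175, 169

Read the sequence 3 terms at a time; column i is its own pattern.
Track A: 4, 11, 15, 26, 41, 67, 108 — each term equals the sum of the previous two.
Track B: 36, 49, 64, 81, 100, 121, 144 — perfect squares starting at 6².
Track C: -27, -22, -17, -12, -7, -2, 3 — arithmetic, step +5.
The 22nd slot belongs to track A; its 8th term is 175.
Position 23 falls in track B as its term 8, giving 169.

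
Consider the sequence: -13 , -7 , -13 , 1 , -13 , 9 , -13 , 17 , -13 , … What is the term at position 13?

Odd-indexed and even-indexed terms follow separate rules.
Track A is -13, -13, -13, -13, -13, which is constant -13.
Track B is -7, 1, 9, 17, which is linear: a_n = -15 + 8·n.
The 13th slot belongs to track A; its 7th term is -13.

-13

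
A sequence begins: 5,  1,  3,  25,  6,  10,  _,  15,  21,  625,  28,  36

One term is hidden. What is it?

125

Reading positions in blocks of 3 reveals the pattern ABB — 2 tracks woven together.
Stream A is 5, 25, ?, 625, which is successive powers of 5.
Stream B is 1, 3, 6, 10, 15, 21, 28, 36, which is the triangular numbers T_1, T_2, ….
The gap is stream A's term 3; the rule gives 125.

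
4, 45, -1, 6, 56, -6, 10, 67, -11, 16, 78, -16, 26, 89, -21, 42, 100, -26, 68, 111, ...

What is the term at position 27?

Split by position mod 3 into 3 tracks.
Track A is 4, 6, 10, 16, 26, 42, 68, which is a Fibonacci-like recurrence a_n = a_{n-1} + a_{n-2}.
Track B is 45, 56, 67, 78, 89, 100, 111, which is linear: a_n = 34 + 11·n.
Track C is -1, -6, -11, -16, -21, -26, which is arithmetic with common difference −5.
Position 27 falls in track C as its term 9, giving -41.

-41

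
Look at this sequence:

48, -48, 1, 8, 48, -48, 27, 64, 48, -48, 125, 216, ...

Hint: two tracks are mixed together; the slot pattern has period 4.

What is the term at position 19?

729

Positions follow the repeating pattern AABB; grouping by letter gives 2 tracks.
Track A: 48, -48, 48, -48, 48, -48 — oscillating between 48 and -48.
Track B: 1, 8, 27, 64, 125, 216 — the cubes 1³, 2³, 3³, ….
Position 19 → track B, term 9 = 729.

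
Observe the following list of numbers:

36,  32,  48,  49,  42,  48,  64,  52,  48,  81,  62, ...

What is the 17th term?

82

The terms cycle through 3 interleaved subsequences.
Track A: 36, 49, 64, 81. Consecutive squares n² from n = 6.
Track B: 32, 42, 52, 62. Arithmetic, step +10.
Track C: 48, 48, 48. The constant sequence 48.
Term 17 comes from track B (its 6th entry): 82.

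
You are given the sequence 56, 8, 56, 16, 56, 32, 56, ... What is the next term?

Split by position mod 2 into 2 tracks.
Subsequence A: 56, 56, 56, 56 — constant 56.
Subsequence B: 8, 16, 32 — successive powers of 2.
Position 8 falls in subsequence B as its term 4, giving 64.

64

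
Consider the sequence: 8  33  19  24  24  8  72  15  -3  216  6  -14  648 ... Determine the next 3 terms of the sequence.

The terms cycle through 3 interleaved subsequences.
Track A: 8, 24, 72, 216, 648 — geometric, ×3 each step.
Track B: 33, 24, 15, 6 — arithmetic, step −9.
Track C: 19, 8, -3, -14 — subtracting 11 each time.
Position 14 → track B, term 5 = -3.
Position 15 falls in track C as its term 5, giving -25.
The 16th slot belongs to track A; its 6th term is 1944.

-3, -25, 1944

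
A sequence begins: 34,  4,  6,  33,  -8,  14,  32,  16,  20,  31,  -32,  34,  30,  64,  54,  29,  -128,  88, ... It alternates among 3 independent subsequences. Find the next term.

Split by position mod 3 into 3 tracks.
Track A = 34, 33, 32, 31, 30, 29: subtracting 1 each time.
Track B = 4, -8, 16, -32, 64, -128: a geometric progression (common ratio -2).
Track C = 6, 14, 20, 34, 54, 88: a Fibonacci-like recurrence a_n = a_{n-1} + a_{n-2}.
Term 19 comes from track A (its 7th entry): 28.

28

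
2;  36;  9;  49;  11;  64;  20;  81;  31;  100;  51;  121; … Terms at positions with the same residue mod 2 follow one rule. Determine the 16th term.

Positions 1, 3, 5, … form one subsequence and positions 2, 4, 6, … form another.
Stream A: 2, 9, 11, 20, 31, 51 — Fibonacci-style (each term is the sum of the two before it).
Stream B: 36, 49, 64, 81, 100, 121 — the squares 6², 7², 8², ….
The 16th slot belongs to stream B; its 8th term is 169.

169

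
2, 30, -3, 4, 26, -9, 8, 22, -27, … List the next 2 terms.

16, 18

Split by position mod 3: positions 1, 4, 7, … form one track, and each other residue class forms its own.
Track A: 2, 4, 8. Powers 2^1, 2^2, 2^3, ….
Track B: 30, 26, 22. Linear: a_n = 34 − 4·n.
Track C: -3, -9, -27. Geometric, ×3 each step.
Term 10 comes from track A (its 4th entry): 16.
Position 11 → track B, term 4 = 18.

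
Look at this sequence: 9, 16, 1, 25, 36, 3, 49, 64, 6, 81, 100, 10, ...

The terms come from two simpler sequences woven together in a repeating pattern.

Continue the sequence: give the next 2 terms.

121, 144

Positions follow the repeating pattern AAB; grouping by letter gives 2 tracks.
Stream A: 9, 16, 25, 36, 49, 64, 81, 100. Consecutive squares n² from n = 3.
Stream B: 1, 3, 6, 10. Triangular numbers starting at T_1.
Position 13 → stream A, term 9 = 121.
Term 14 comes from stream A (its 10th entry): 144.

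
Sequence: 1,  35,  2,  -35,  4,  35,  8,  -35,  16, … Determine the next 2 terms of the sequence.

35, 32

Split by position mod 2 into 2 tracks.
Subsequence A: 1, 2, 4, 8, 16. Powers 2^0, 2^1, 2^2, ….
Subsequence B: 35, -35, 35, -35. The oscillation 35·(−1)^(n+1).
Position 10 falls in subsequence B as its term 5, giving 35.
Position 11 falls in subsequence A as its term 6, giving 32.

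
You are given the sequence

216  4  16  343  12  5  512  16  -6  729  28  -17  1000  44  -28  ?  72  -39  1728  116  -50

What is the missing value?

Split by position mod 3: positions 1, 4, 7, … form one track, and each other residue class forms its own.
Track A is 216, 343, 512, 729, 1000, ?, 1728, which is the cubes 6³, 7³, 8³, ….
Track B is 4, 12, 16, 28, 44, 72, 116, which is each term equals the sum of the previous two.
Track C is 16, 5, -6, -17, -28, -39, -50, which is arithmetic with common difference −11.
Track A's pattern makes the blank 1331.

1331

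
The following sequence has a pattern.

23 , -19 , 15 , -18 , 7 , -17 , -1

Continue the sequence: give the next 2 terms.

Odd-indexed and even-indexed terms follow separate rules.
Track A: 23, 15, 7, -1. Arithmetic with common difference −8.
Track B: -19, -18, -17. Adding 1 each time.
Position 8 → track B, term 4 = -16.
Term 9 comes from track A (its 5th entry): -9.

-16, -9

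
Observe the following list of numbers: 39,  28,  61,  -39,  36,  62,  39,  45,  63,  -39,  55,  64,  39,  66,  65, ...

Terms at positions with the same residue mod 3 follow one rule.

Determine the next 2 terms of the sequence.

-39, 78

Split by position mod 3 into 3 tracks.
Stream A = 39, -39, 39, -39, 39: the oscillation 39·(−1)^(n+1).
Stream B = 28, 36, 45, 55, 66: the triangular numbers T_7, T_8, ….
Stream C = 61, 62, 63, 64, 65: arithmetic with common difference +1.
Position 16 → stream A, term 6 = -39.
Position 17 → stream B, term 6 = 78.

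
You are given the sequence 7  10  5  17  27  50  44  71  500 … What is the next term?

Positions follow the repeating pattern AAB; grouping by letter gives 2 tracks.
Track A: 7, 10, 17, 27, 44, 71. A Fibonacci-like recurrence a_n = a_{n-1} + a_{n-2}.
Track B: 5, 50, 500. Geometric with ratio 10.
Term 10 comes from track A (its 7th entry): 115.

115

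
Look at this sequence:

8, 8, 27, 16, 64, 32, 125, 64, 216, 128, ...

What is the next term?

343

Taking every 2nd term gives 2 separate tracks.
Track A: 8, 27, 64, 125, 216. Perfect cubes starting at 2³.
Track B: 8, 16, 32, 64, 128. Geometric with ratio 2.
Position 11 → track A, term 6 = 343.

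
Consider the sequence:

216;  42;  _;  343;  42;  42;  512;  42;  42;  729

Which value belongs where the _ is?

Positions follow the repeating pattern ABB; grouping by letter gives 2 tracks.
Track A: 216, 343, 512, 729 — consecutive cubes n³ from n = 6.
Track B: 42, ?, 42, 42, 42, 42 — the constant sequence 42.
The gap is track B's term 2; the rule gives 42.

42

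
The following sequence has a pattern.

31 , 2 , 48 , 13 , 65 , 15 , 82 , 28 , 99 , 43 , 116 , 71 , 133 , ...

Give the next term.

114

The terms cycle through 2 interleaved subsequences.
Track A: 31, 48, 65, 82, 99, 116, 133 (adding 17 each time).
Track B: 2, 13, 15, 28, 43, 71 (each term equals the sum of the previous two).
Position 14 → track B, term 7 = 114.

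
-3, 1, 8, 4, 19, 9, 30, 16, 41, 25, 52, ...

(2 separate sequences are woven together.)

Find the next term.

36

Split by position mod 2 into 2 tracks.
Track A: -3, 8, 19, 30, 41, 52 (arithmetic with common difference +11).
Track B: 1, 4, 9, 16, 25 (perfect squares starting at 1²).
Position 12 → track B, term 6 = 36.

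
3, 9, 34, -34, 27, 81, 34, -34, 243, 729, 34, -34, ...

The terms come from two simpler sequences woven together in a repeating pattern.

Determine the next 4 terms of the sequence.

Reading positions in blocks of 4 reveals the pattern AABB — 2 tracks woven together.
Track A: 3, 9, 27, 81, 243, 729. Powers 3^1, 3^2, 3^3, ….
Track B: 34, -34, 34, -34, 34, -34. Alternating ±34.
Position 13 → track A, term 7 = 2187.
Position 14 → track A, term 8 = 6561.
Position 15 falls in track B as its term 7, giving 34.
Position 16 → track B, term 8 = -34.

2187, 6561, 34, -34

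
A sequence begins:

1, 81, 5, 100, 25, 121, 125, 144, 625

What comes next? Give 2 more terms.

The terms cycle through 2 interleaved subsequences.
Stream A: 1, 5, 25, 125, 625 — powers of 5.
Stream B: 81, 100, 121, 144 — the squares 9², 10², 11², ….
Position 10 → stream B, term 5 = 169.
Position 11 → stream A, term 6 = 3125.

169, 3125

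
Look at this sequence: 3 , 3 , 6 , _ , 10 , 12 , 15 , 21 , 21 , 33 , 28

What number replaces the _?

9

Odd-indexed and even-indexed terms follow separate rules.
Stream A = 3, 6, 10, 15, 21, 28: triangular numbers n(n+1)/2 for n = 2, 3, ….
Stream B = 3, ?, 12, 21, 33: a Fibonacci-like recurrence a_n = a_{n-1} + a_{n-2}.
Filling stream B at index 2 by its rule yields 9.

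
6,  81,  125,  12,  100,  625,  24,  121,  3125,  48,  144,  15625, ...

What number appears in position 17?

Split by position mod 3: positions 1, 4, 7, … form one track, and each other residue class forms its own.
Stream A: 6, 12, 24, 48. A geometric progression (common ratio 2).
Stream B: 81, 100, 121, 144. Consecutive squares n² from n = 9.
Stream C: 125, 625, 3125, 15625. Powers 5^3, 5^4, 5^5, ….
The 17th slot belongs to stream B; its 6th term is 196.

196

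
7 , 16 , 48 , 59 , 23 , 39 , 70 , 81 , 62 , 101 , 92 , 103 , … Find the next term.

163

The slot pattern repeats as AABB (period 4), so there are 2 interleaved tracks.
Subsequence A: 7, 16, 23, 39, 62, 101 — each term equals the sum of the previous two.
Subsequence B: 48, 59, 70, 81, 92, 103 — linear: a_n = 37 + 11·n.
Position 13 falls in subsequence A as its term 7, giving 163.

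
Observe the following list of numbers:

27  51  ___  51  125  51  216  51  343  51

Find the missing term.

Split by position mod 2 into 2 tracks.
Subsequence A: 27, ?, 125, 216, 343 (perfect cubes starting at 3³).
Subsequence B: 51, 51, 51, 51, 51 (constant 51).
The gap is subsequence A's term 2; the rule gives 64.

64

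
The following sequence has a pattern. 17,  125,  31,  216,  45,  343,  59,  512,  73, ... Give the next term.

729

Taking every 2nd term gives 2 separate tracks.
Subsequence A = 17, 31, 45, 59, 73: arithmetic with common difference +14.
Subsequence B = 125, 216, 343, 512: perfect cubes starting at 5³.
Term 10 comes from subsequence B (its 5th entry): 729.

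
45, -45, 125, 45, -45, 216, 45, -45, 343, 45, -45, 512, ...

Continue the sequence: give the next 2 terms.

Reading positions in blocks of 3 reveals the pattern AAB — 2 tracks woven together.
Stream A = 45, -45, 45, -45, 45, -45, 45, -45: alternating ±45.
Stream B = 125, 216, 343, 512: the cubes 5³, 6³, 7³, ….
Position 13 falls in stream A as its term 9, giving 45.
Position 14 → stream A, term 10 = -45.

45, -45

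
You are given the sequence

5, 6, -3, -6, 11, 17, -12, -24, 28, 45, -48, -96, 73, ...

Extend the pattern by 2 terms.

Reading positions in blocks of 4 reveals the pattern AABB — 2 tracks woven together.
Subsequence A: 5, 6, 11, 17, 28, 45, 73 — each term equals the sum of the previous two.
Subsequence B: -3, -6, -12, -24, -48, -96 — a geometric progression (common ratio 2).
The 14th slot belongs to subsequence A; its 8th term is 118.
Position 15 falls in subsequence B as its term 7, giving -192.

118, -192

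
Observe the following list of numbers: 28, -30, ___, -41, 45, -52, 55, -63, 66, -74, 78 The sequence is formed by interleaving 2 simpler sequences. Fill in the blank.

36

Odd-indexed and even-indexed terms follow separate rules.
Track A = 28, ?, 45, 55, 66, 78: triangular numbers n(n+1)/2 for n = 7, 8, ….
Track B = -30, -41, -52, -63, -74: subtracting 11 each time.
So the missing entry in track A is 36.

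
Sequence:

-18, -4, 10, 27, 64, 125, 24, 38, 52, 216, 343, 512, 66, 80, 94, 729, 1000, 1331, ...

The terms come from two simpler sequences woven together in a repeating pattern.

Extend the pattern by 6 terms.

Reading positions in blocks of 6 reveals the pattern AAABBB — 2 tracks woven together.
Track A is -18, -4, 10, 24, 38, 52, 66, 80, 94, which is linear: a_n = -32 + 14·n.
Track B is 27, 64, 125, 216, 343, 512, 729, 1000, 1331, which is the cubes 3³, 4³, 5³, ….
Position 19 → track A, term 10 = 108.
Position 20 → track A, term 11 = 122.
Position 21 falls in track A as its term 12, giving 136.
Position 22 falls in track B as its term 10, giving 1728.
Term 23 comes from track B (its 11th entry): 2197.
The 24th slot belongs to track B; its 12th term is 2744.

108, 122, 136, 1728, 2197, 2744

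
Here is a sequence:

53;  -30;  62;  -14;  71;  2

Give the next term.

80

Taking every 2nd term gives 2 separate tracks.
Track A = 53, 62, 71: arithmetic, step +9.
Track B = -30, -14, 2: linear: a_n = -46 + 16·n.
Position 7 falls in track A as its term 4, giving 80.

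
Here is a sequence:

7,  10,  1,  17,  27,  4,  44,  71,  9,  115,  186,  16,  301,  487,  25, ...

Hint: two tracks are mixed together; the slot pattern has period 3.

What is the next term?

Reading positions in blocks of 3 reveals the pattern AAB — 2 tracks woven together.
Track A: 7, 10, 17, 27, 44, 71, 115, 186, 301, 487 (Fibonacci-style (each term is the sum of the two before it)).
Track B: 1, 4, 9, 16, 25 (the squares 1², 2², 3², …).
Position 16 falls in track A as its term 11, giving 788.

788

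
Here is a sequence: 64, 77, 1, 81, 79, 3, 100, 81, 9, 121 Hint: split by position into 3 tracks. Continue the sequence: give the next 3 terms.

The terms cycle through 3 interleaved subsequences.
Stream A = 64, 81, 100, 121: consecutive squares n² from n = 8.
Stream B = 77, 79, 81: arithmetic with common difference +2.
Stream C = 1, 3, 9: powers 3^0, 3^1, 3^2, ….
The 11th slot belongs to stream B; its 4th term is 83.
Position 12 falls in stream C as its term 4, giving 27.
Position 13 → stream A, term 5 = 144.

83, 27, 144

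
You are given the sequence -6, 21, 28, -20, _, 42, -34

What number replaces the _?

35

Positions follow the repeating pattern ABB; grouping by letter gives 2 tracks.
Subsequence A: -6, -20, -34. Arithmetic, step −14.
Subsequence B: 21, 28, ?, 42. Linear: a_n = 14 + 7·n.
The gap is subsequence B's term 3; the rule gives 35.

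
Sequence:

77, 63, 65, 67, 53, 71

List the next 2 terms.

The terms cycle through 2 interleaved subsequences.
Stream A: 77, 65, 53. Arithmetic, step −12.
Stream B: 63, 67, 71. Linear: a_n = 59 + 4·n.
Position 7 → stream A, term 4 = 41.
The 8th slot belongs to stream B; its 4th term is 75.

41, 75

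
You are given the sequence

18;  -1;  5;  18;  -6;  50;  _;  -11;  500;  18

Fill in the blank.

Split by position mod 3: positions 1, 4, 7, … form one track, and each other residue class forms its own.
Stream A = 18, 18, ?, 18: constant 18.
Stream B = -1, -6, -11: arithmetic, step −5.
Stream C = 5, 50, 500: geometric with ratio 10.
Filling stream A at index 3 by its rule yields 18.

18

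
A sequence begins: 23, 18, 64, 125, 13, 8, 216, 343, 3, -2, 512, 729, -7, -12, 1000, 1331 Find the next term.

Reading positions in blocks of 4 reveals the pattern AABB — 2 tracks woven together.
Subsequence A is 23, 18, 13, 8, 3, -2, -7, -12, which is arithmetic with common difference −5.
Subsequence B is 64, 125, 216, 343, 512, 729, 1000, 1331, which is perfect cubes starting at 4³.
Term 17 comes from subsequence A (its 9th entry): -17.

-17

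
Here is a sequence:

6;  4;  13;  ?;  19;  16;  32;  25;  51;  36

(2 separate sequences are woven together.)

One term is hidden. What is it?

9

Odd-indexed and even-indexed terms follow separate rules.
Subsequence A = 6, 13, 19, 32, 51: Fibonacci-style (each term is the sum of the two before it).
Subsequence B = 4, ?, 16, 25, 36: the squares 2², 3², 4², ….
Subsequence B's pattern makes the blank 9.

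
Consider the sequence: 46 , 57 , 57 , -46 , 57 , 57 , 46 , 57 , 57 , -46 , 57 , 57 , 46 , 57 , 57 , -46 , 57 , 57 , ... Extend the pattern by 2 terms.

Positions follow the repeating pattern ABB; grouping by letter gives 2 tracks.
Subsequence A: 46, -46, 46, -46, 46, -46 (alternating ±46).
Subsequence B: 57, 57, 57, 57, 57, 57, 57, 57, 57, 57, 57, 57 (constant 57).
Position 19 → subsequence A, term 7 = 46.
Position 20 → subsequence B, term 13 = 57.

46, 57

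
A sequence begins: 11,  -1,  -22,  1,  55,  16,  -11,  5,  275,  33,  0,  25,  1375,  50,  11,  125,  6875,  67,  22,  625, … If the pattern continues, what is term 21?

34375

Split by position mod 4 into 4 tracks.
Subsequence A: 11, 55, 275, 1375, 6875 — a geometric progression (common ratio 5).
Subsequence B: -1, 16, 33, 50, 67 — arithmetic, step +17.
Subsequence C: -22, -11, 0, 11, 22 — arithmetic with common difference +11.
Subsequence D: 1, 5, 25, 125, 625 — successive powers of 5.
Position 21 → subsequence A, term 6 = 34375.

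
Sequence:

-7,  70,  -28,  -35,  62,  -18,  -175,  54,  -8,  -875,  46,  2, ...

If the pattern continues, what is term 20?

22

Split by position mod 3: positions 1, 4, 7, … form one track, and each other residue class forms its own.
Track A = -7, -35, -175, -875: a geometric progression (common ratio 5).
Track B = 70, 62, 54, 46: arithmetic, step −8.
Track C = -28, -18, -8, 2: linear: a_n = -38 + 10·n.
Position 20 falls in track B as its term 7, giving 22.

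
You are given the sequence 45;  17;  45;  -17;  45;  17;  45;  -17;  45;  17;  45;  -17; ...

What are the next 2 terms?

45, 17

The terms cycle through 2 interleaved subsequences.
Track A: 45, 45, 45, 45, 45, 45 — constant 45.
Track B: 17, -17, 17, -17, 17, -17 — alternating ±17.
Position 13 → track A, term 7 = 45.
The 14th slot belongs to track B; its 7th term is 17.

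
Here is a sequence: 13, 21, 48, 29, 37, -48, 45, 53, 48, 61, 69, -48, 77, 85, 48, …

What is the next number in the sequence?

93

Positions follow the repeating pattern AAB; grouping by letter gives 2 tracks.
Track A: 13, 21, 29, 37, 45, 53, 61, 69, 77, 85 (arithmetic, step +8).
Track B: 48, -48, 48, -48, 48 (alternating ±48).
Position 16 falls in track A as its term 11, giving 93.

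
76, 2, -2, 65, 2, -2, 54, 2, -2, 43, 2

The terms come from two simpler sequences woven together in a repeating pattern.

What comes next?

-2

Positions follow the repeating pattern ABB; grouping by letter gives 2 tracks.
Track A = 76, 65, 54, 43: subtracting 11 each time.
Track B = 2, -2, 2, -2, 2, -2, 2: alternating ±2.
Position 12 → track B, term 8 = -2.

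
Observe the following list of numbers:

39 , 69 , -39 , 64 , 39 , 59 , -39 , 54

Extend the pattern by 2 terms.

39, 49

The terms cycle through 2 interleaved subsequences.
Track A: 39, -39, 39, -39. Alternating ±39.
Track B: 69, 64, 59, 54. Subtracting 5 each time.
Position 9 falls in track A as its term 5, giving 39.
Position 10 falls in track B as its term 5, giving 49.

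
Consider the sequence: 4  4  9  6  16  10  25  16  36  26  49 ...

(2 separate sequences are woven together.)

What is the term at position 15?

The terms cycle through 2 interleaved subsequences.
Track A is 4, 9, 16, 25, 36, 49, which is the squares 2², 3², 4², ….
Track B is 4, 6, 10, 16, 26, which is a Fibonacci-like recurrence a_n = a_{n-1} + a_{n-2}.
Position 15 → track A, term 8 = 81.

81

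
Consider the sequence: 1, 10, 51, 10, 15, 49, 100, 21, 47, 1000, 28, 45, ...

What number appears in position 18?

41

The terms cycle through 3 interleaved subsequences.
Track A: 1, 10, 100, 1000. Geometric with ratio 10.
Track B: 10, 15, 21, 28. Triangular numbers starting at T_4.
Track C: 51, 49, 47, 45. Arithmetic with common difference −2.
Term 18 comes from track C (its 6th entry): 41.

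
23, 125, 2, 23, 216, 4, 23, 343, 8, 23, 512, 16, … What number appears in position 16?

23

Split by position mod 3: positions 1, 4, 7, … form one track, and each other residue class forms its own.
Subsequence A: 23, 23, 23, 23 (the constant sequence 23).
Subsequence B: 125, 216, 343, 512 (the cubes 5³, 6³, 7³, …).
Subsequence C: 2, 4, 8, 16 (powers of 2).
The 16th slot belongs to subsequence A; its 6th term is 23.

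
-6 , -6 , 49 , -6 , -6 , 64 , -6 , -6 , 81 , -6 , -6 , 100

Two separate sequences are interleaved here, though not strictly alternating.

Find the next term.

The slot pattern repeats as AAB (period 3), so there are 2 interleaved tracks.
Track A = -6, -6, -6, -6, -6, -6, -6, -6: constant -6.
Track B = 49, 64, 81, 100: the squares 7², 8², 9², ….
Term 13 comes from track A (its 9th entry): -6.

-6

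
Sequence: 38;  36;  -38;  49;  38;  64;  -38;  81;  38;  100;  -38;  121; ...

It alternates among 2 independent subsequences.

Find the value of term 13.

38

The terms cycle through 2 interleaved subsequences.
Track A: 38, -38, 38, -38, 38, -38 (alternating ±38).
Track B: 36, 49, 64, 81, 100, 121 (the squares 6², 7², 8², …).
Position 13 falls in track A as its term 7, giving 38.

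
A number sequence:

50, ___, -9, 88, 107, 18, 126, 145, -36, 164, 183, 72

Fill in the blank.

Reading positions in blocks of 3 reveals the pattern AAB — 2 tracks woven together.
Track A: 50, ?, 88, 107, 126, 145, 164, 183 — arithmetic, step +19.
Track B: -9, 18, -36, 72 — a geometric progression (common ratio -2).
Filling track A at index 2 by its rule yields 69.

69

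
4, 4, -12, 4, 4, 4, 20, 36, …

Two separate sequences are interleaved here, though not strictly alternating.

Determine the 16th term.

100

The slot pattern repeats as AABB (period 4), so there are 2 interleaved tracks.
Track A = 4, 4, 4, 4: constant 4.
Track B = -12, 4, 20, 36: arithmetic, step +16.
Term 16 comes from track B (its 8th entry): 100.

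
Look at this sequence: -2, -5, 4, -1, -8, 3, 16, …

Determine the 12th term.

15

Odd-indexed and even-indexed terms follow separate rules.
Track A: -2, 4, -8, 16. Multiplying by -2 each time.
Track B: -5, -1, 3. Adding 4 each time.
Term 12 comes from track B (its 6th entry): 15.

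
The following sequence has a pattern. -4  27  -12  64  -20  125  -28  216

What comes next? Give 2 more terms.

The terms cycle through 2 interleaved subsequences.
Stream A: -4, -12, -20, -28. Arithmetic, step −8.
Stream B: 27, 64, 125, 216. The cubes 3³, 4³, 5³, ….
Term 9 comes from stream A (its 5th entry): -36.
The 10th slot belongs to stream B; its 5th term is 343.

-36, 343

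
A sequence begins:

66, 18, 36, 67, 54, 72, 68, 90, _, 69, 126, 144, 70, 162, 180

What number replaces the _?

Reading positions in blocks of 3 reveals the pattern ABB — 2 tracks woven together.
Stream A = 66, 67, 68, 69, 70: linear: a_n = 65 + n.
Stream B = 18, 36, 54, 72, 90, ?, 126, 144, 162, 180: arithmetic, step +18.
Filling stream B at index 6 by its rule yields 108.

108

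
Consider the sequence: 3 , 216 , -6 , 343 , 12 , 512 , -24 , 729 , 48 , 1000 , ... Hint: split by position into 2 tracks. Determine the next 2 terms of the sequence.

-96, 1331

Split by position mod 2 into 2 tracks.
Subsequence A: 3, -6, 12, -24, 48. Multiplying by -2 each time.
Subsequence B: 216, 343, 512, 729, 1000. The cubes 6³, 7³, 8³, ….
The 11th slot belongs to subsequence A; its 6th term is -96.
The 12th slot belongs to subsequence B; its 6th term is 1331.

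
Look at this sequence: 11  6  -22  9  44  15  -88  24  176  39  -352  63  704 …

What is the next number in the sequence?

Odd-indexed and even-indexed terms follow separate rules.
Stream A = 11, -22, 44, -88, 176, -352, 704: a geometric progression (common ratio -2).
Stream B = 6, 9, 15, 24, 39, 63: Fibonacci-style (each term is the sum of the two before it).
Term 14 comes from stream B (its 7th entry): 102.

102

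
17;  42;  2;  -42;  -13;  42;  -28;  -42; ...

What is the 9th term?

Split by position mod 2 into 2 tracks.
Track A: 17, 2, -13, -28 (arithmetic with common difference −15).
Track B: 42, -42, 42, -42 (alternating ±42).
The 9th slot belongs to track A; its 5th term is -43.

-43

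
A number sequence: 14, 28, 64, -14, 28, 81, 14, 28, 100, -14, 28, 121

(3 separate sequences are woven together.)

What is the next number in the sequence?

Taking every 3rd term gives 3 separate tracks.
Track A: 14, -14, 14, -14 (the oscillation 14·(−1)^(n+1)).
Track B: 28, 28, 28, 28 (constant 28).
Track C: 64, 81, 100, 121 (perfect squares starting at 8²).
Position 13 falls in track A as its term 5, giving 14.

14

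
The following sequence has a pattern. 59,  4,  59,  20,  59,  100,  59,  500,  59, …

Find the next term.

2500

Taking every 2nd term gives 2 separate tracks.
Track A: 59, 59, 59, 59, 59. Always 59.
Track B: 4, 20, 100, 500. Geometric with ratio 5.
The 10th slot belongs to track B; its 5th term is 2500.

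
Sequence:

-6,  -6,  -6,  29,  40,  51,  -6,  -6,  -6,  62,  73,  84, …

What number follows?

Reading positions in blocks of 6 reveals the pattern AAABBB — 2 tracks woven together.
Stream A: -6, -6, -6, -6, -6, -6 — the constant sequence -6.
Stream B: 29, 40, 51, 62, 73, 84 — arithmetic with common difference +11.
Position 13 → stream A, term 7 = -6.

-6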